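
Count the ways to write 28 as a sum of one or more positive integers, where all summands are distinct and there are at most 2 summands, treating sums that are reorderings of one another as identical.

Listing the qualifying partitions of 28:
28
1+27
2+26
3+25
4+24
5+23
6+22
7+21
8+20
9+19
10+18
11+17
12+16
13+15

14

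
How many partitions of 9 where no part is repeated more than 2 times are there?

They are:
9
8 + 1
7 + 2
7 + 1 + 1
6 + 3
6 + 2 + 1
5 + 4
5 + 3 + 1
5 + 2 + 2
5 + 2 + 1 + 1
4 + 4 + 1
4 + 3 + 2
4 + 3 + 1 + 1
4 + 2 + 2 + 1
3 + 3 + 2 + 1
3 + 2 + 2 + 1 + 1

16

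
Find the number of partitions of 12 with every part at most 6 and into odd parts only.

9

Listing the qualifying partitions of 12:
5, 5, 1, 1
5, 3, 3, 1
5, 3, 1, 1, 1, 1
5, 1, 1, 1, 1, 1, 1, 1
3, 3, 3, 3
3, 3, 3, 1, 1, 1
3, 3, 1, 1, 1, 1, 1, 1
3, 1, 1, 1, 1, 1, 1, 1, 1, 1
1, 1, 1, 1, 1, 1, 1, 1, 1, 1, 1, 1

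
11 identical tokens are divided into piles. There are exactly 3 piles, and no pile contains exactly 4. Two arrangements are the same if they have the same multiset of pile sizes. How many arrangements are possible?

Enumerating:
1,1,9
1,2,8
1,3,7
2,2,7
2,3,6
1,5,5
3,3,5

7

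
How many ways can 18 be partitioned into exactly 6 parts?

58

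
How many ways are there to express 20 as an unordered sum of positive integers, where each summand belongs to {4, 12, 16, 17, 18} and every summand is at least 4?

The partitions of 20 that satisfy the conditions:
4,16
4,4,12
4,4,4,4,4
Counting gives 3.

3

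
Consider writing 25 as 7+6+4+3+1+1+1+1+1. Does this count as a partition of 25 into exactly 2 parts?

The parts sum to 25, and the condition 'there are exactly 2 summands' is violated.

No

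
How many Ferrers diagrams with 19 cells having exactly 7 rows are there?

65

There are too many to list fully; the first 12 (by largest part) are:
13,1,1,1,1,1,1
12,2,1,1,1,1,1
11,3,1,1,1,1,1
11,2,2,1,1,1,1
10,4,1,1,1,1,1
10,3,2,1,1,1,1
10,2,2,2,1,1,1
9,5,1,1,1,1,1
9,4,2,1,1,1,1
9,3,3,1,1,1,1
9,3,2,2,1,1,1
9,2,2,2,2,1,1
…and 53 more, for 65 total.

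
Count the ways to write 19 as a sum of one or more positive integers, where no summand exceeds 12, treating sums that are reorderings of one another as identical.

There are 460 such partitions.

460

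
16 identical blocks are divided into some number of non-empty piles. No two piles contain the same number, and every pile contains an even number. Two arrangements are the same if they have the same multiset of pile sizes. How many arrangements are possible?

Enumerating:
16
2 + 14
4 + 12
6 + 10
2 + 4 + 10
2 + 6 + 8

6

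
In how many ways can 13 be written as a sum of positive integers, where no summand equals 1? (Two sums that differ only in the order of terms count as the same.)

24

The partitions of 13 that satisfy the conditions:
13
11,2
10,3
9,4
9,2,2
8,5
8,3,2
7,6
7,4,2
7,3,3
7,2,2,2
6,5,2
6,4,3
6,3,2,2
5,5,3
5,4,4
5,4,2,2
5,3,3,2
5,2,2,2,2
4,4,3,2
4,3,3,3
4,3,2,2,2
3,3,3,2,2
3,2,2,2,2,2
That's 24 in total.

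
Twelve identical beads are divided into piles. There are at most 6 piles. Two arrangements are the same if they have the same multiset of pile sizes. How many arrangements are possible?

A partial list (first 12 by largest part):
12
1+11
2+10
1+1+10
3+9
1+2+9
1+1+1+9
4+8
1+3+8
2+2+8
1+1+2+8
1+1+1+1+8
…and 46 more, for 58 total.

58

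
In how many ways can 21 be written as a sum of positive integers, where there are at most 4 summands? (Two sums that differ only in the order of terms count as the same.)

Counting exhaustively, 120 partitions satisfy the conditions.

120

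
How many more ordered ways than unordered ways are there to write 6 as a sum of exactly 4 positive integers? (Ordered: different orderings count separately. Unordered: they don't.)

8

Compositions: C(5,3) = 10.
Unordered (partitions into 4 parts): 2.
Difference: 10 − 2 = 8.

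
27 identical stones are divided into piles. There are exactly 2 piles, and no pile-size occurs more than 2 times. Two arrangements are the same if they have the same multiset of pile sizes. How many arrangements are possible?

They are:
26+1
25+2
24+3
23+4
22+5
21+6
20+7
19+8
18+9
17+10
16+11
15+12
14+13
Counting gives 13.

13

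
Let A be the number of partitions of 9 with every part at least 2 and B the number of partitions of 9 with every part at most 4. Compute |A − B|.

10

Partitions of 9 with every part at least 2: 8.
Partitions of 9 with every part at most 4: 18.
|8 − 18| = 10.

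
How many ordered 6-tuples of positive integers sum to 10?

Equivalently, choose which 5 of the 9 gaps become plus signs: C(9,5) = 126.

126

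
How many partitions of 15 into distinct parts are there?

There are too many to list fully; the first 12 (by largest part) are:
15
1, 14
2, 13
3, 12
1, 2, 12
4, 11
1, 3, 11
5, 10
1, 4, 10
2, 3, 10
6, 9
1, 5, 9
…and 15 more, for 27 total.

27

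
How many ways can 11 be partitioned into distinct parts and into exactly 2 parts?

Listing the qualifying partitions of 11:
10, 1
9, 2
8, 3
7, 4
6, 5

5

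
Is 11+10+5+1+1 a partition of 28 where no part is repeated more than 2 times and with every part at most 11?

Yes

The parts sum to 28, and the condition 'no summand is used more than 2 times' holds; the condition 'no summand exceeds 11' holds.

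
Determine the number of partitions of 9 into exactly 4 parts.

The partitions of 9 that satisfy the conditions:
6 + 1 + 1 + 1
5 + 2 + 1 + 1
4 + 3 + 1 + 1
4 + 2 + 2 + 1
3 + 3 + 2 + 1
3 + 2 + 2 + 2
Counting gives 6.

6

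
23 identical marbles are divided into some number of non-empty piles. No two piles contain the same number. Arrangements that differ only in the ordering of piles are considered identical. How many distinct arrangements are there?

104

Counting exhaustively, 104 partitions satisfy the conditions.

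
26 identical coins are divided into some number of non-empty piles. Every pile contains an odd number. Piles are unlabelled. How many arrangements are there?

165

Enumerating by decreasing first part gives 165 partitions in all.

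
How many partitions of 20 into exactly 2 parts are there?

10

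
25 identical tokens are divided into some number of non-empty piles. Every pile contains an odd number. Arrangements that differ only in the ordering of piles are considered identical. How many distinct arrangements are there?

Enumerating by decreasing first part gives 142 partitions in all.

142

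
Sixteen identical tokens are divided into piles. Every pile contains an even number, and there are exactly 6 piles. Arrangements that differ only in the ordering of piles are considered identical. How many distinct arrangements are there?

They are:
6 + 2 + 2 + 2 + 2 + 2
4 + 4 + 2 + 2 + 2 + 2

2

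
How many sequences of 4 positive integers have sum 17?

560

Place 3 bars in the 16 internal gaps of a row of 17 dots: C(16,3) = 560.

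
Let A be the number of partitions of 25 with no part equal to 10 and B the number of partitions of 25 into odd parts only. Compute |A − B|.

1640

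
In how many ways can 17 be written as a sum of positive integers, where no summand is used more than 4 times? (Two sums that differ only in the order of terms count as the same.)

Direct enumeration gives 205 partitions.

205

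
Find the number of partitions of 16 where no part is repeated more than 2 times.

89

Direct enumeration gives 89 partitions.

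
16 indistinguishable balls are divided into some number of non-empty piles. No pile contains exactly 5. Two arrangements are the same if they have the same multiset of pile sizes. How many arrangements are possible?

Direct enumeration gives 175 partitions.

175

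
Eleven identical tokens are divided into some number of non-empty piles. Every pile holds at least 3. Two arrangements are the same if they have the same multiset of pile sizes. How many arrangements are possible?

Enumerating:
11
8+3
7+4
6+5
5+3+3
4+4+3

6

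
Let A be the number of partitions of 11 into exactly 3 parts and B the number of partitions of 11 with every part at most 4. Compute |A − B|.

Partitions of 11 into exactly 3 parts: 10.
Partitions of 11 with every part at most 4: 27.
|10 − 27| = 17.

17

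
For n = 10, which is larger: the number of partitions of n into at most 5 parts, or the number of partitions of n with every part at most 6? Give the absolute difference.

Partitions of 10 into at most 5 parts: 30.
Partitions of 10 with every part at most 6: 35.
|30 − 35| = 5.

5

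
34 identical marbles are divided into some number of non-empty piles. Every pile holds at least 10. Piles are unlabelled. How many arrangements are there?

The partitions of 34 that satisfy the conditions:
34
10, 24
11, 23
12, 22
13, 21
14, 20
15, 19
16, 18
17, 17
10, 10, 14
10, 11, 13
10, 12, 12
11, 11, 12
Counting gives 13.

13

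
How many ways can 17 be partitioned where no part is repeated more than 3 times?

166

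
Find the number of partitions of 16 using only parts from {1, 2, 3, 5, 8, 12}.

72

A full systematic count gives 72.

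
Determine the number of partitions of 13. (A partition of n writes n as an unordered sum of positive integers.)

Systematic enumeration (by largest part, then next-largest, …) yields 101.

101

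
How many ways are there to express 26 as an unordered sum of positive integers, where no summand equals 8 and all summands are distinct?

128

Counting exhaustively, 128 partitions satisfy the conditions.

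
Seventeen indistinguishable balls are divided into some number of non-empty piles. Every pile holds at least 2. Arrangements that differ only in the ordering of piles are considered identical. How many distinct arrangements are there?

66

A partial list (first 12 by largest part):
17
2 + 15
3 + 14
4 + 13
2 + 2 + 13
5 + 12
2 + 3 + 12
6 + 11
2 + 4 + 11
3 + 3 + 11
2 + 2 + 2 + 11
7 + 10
…and 54 more, for 66 total.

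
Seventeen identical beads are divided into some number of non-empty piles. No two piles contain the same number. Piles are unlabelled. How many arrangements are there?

There are too many to list fully; the first 12 (by largest part) are:
17
16 + 1
15 + 2
14 + 3
14 + 2 + 1
13 + 4
13 + 3 + 1
12 + 5
12 + 4 + 1
12 + 3 + 2
11 + 6
11 + 5 + 1
…and 26 more, for 38 total.

38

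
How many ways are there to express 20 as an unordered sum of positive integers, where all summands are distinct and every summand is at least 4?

12

They are:
20
4 + 16
5 + 15
6 + 14
7 + 13
8 + 12
9 + 11
4 + 5 + 11
4 + 6 + 10
4 + 7 + 9
5 + 6 + 9
5 + 7 + 8
That's 12 in total.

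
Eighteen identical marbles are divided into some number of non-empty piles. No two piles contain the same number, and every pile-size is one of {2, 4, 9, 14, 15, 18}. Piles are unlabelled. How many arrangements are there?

2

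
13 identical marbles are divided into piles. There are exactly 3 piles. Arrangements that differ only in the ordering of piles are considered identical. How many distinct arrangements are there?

Listing the qualifying partitions of 13:
11 + 1 + 1
10 + 2 + 1
9 + 3 + 1
9 + 2 + 2
8 + 4 + 1
8 + 3 + 2
7 + 5 + 1
7 + 4 + 2
7 + 3 + 3
6 + 6 + 1
6 + 5 + 2
6 + 4 + 3
5 + 5 + 3
5 + 4 + 4

14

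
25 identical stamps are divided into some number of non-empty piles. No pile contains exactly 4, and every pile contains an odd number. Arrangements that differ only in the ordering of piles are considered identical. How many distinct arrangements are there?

142

Systematic enumeration (by largest part, then next-largest, …) yields 142.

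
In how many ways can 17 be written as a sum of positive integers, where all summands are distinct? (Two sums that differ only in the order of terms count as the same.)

A partial list (first 12 by largest part):
17
16, 1
15, 2
14, 3
14, 2, 1
13, 4
13, 3, 1
12, 5
12, 4, 1
12, 3, 2
11, 6
11, 5, 1
…and 26 more, for 38 total.

38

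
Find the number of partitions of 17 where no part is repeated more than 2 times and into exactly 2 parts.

The partitions of 17 that satisfy the conditions:
1+16
2+15
3+14
4+13
5+12
6+11
7+10
8+9

8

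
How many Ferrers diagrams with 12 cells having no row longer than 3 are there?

Enumerating:
3+3+3+3
3+3+3+2+1
3+3+3+1+1+1
3+3+2+2+2
3+3+2+2+1+1
3+3+2+1+1+1+1
3+3+1+1+1+1+1+1
3+2+2+2+2+1
3+2+2+2+1+1+1
3+2+2+1+1+1+1+1
3+2+1+1+1+1+1+1+1
3+1+1+1+1+1+1+1+1+1
2+2+2+2+2+2
2+2+2+2+2+1+1
2+2+2+2+1+1+1+1
2+2+2+1+1+1+1+1+1
2+2+1+1+1+1+1+1+1+1
2+1+1+1+1+1+1+1+1+1+1
1+1+1+1+1+1+1+1+1+1+1+1
Counting gives 19.

19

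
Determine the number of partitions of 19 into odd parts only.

54

There are too many to list fully; the first 12 (by largest part) are:
19
17,1,1
15,3,1
15,1,1,1,1
13,5,1
13,3,3
13,3,1,1,1
13,1,1,1,1,1,1
11,7,1
11,5,3
11,5,1,1,1
11,3,3,1,1
…and 42 more, for 54 total.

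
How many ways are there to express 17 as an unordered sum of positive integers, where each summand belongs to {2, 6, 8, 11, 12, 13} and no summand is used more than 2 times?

2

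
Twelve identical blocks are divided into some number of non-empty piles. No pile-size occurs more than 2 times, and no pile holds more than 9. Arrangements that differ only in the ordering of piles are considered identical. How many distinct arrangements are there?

A partial list (first 12 by largest part):
3, 9
1, 2, 9
4, 8
1, 3, 8
2, 2, 8
1, 1, 2, 8
5, 7
1, 4, 7
2, 3, 7
1, 1, 3, 7
1, 2, 2, 7
6, 6
…and 20 more, for 32 total.

32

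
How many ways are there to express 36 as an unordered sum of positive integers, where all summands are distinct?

Systematic enumeration (by largest part, then next-largest, …) yields 668.

668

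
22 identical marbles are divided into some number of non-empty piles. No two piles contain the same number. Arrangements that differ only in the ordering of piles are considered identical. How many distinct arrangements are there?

Counting exhaustively, 89 partitions satisfy the conditions.

89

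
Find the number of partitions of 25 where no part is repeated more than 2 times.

A full systematic count gives 513.

513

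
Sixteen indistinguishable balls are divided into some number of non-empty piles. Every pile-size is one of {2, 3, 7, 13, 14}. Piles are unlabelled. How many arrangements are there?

Enumerating:
14,2
13,3
7,7,2
7,3,3,3
7,3,2,2,2
3,3,3,3,2,2
3,3,2,2,2,2,2
2,2,2,2,2,2,2,2
That's 8 in total.

8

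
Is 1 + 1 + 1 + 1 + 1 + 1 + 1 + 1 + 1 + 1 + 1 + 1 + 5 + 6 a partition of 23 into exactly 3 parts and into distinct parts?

The parts sum to 23, and the condition 'there are exactly 3 summands' is violated.

No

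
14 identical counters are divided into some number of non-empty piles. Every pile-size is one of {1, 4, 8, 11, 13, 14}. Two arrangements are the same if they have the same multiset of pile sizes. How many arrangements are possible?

9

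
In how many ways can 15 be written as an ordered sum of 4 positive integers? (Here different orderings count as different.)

By stars and bars with positive parts, the count is C(14,3) = 364.

364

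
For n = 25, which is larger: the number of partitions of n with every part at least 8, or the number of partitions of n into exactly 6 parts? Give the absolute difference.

Partitions of 25 with every part at least 8: 7.
Partitions of 25 into exactly 6 parts: 235.
|7 − 235| = 228.

228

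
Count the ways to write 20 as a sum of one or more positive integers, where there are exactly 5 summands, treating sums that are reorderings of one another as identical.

84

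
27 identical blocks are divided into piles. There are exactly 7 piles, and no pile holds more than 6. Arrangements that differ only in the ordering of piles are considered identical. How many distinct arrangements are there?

46

There are too many to list fully; the first 12 (by largest part) are:
1, 1, 1, 6, 6, 6, 6
1, 1, 2, 5, 6, 6, 6
1, 1, 3, 4, 6, 6, 6
1, 2, 2, 4, 6, 6, 6
1, 2, 3, 3, 6, 6, 6
2, 2, 2, 3, 6, 6, 6
1, 1, 3, 5, 5, 6, 6
1, 2, 2, 5, 5, 6, 6
1, 1, 4, 4, 5, 6, 6
1, 2, 3, 4, 5, 6, 6
2, 2, 2, 4, 5, 6, 6
1, 3, 3, 3, 5, 6, 6
…and 34 more, for 46 total.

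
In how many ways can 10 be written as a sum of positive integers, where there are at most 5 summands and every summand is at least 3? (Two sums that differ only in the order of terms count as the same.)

They are:
10
3, 7
4, 6
5, 5
3, 3, 4

5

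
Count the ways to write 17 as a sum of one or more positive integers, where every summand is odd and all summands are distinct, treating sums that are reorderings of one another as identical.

5

They are:
17
13+3+1
11+5+1
9+7+1
9+5+3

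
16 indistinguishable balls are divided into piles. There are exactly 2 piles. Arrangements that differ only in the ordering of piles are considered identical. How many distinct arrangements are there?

8

They are:
15, 1
14, 2
13, 3
12, 4
11, 5
10, 6
9, 7
8, 8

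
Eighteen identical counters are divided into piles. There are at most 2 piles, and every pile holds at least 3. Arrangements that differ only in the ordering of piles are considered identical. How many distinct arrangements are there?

8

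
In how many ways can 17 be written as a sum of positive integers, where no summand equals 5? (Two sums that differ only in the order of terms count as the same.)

220

Direct enumeration gives 220 partitions.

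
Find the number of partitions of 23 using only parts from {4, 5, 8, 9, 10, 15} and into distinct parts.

3

Listing the qualifying partitions of 23:
15 + 8
10 + 9 + 4
10 + 8 + 5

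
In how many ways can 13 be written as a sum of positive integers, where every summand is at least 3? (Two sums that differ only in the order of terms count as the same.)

Listing the qualifying partitions of 13:
13
10+3
9+4
8+5
7+6
7+3+3
6+4+3
5+5+3
5+4+4
4+3+3+3
That's 10 in total.

10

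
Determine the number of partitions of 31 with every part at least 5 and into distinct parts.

39

There are too many to list fully; the first 12 (by largest part) are:
31
26+5
25+6
24+7
23+8
22+9
21+10
20+11
20+6+5
19+12
19+7+5
18+13
…and 27 more, for 39 total.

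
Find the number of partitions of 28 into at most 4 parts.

Direct enumeration gives 249 partitions.

249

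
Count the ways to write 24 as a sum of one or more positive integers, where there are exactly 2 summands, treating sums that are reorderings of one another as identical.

12

They are:
23, 1
22, 2
21, 3
20, 4
19, 5
18, 6
17, 7
16, 8
15, 9
14, 10
13, 11
12, 12
Counting gives 12.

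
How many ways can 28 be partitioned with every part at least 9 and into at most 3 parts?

The partitions of 28 that satisfy the conditions:
28
19,9
18,10
17,11
16,12
15,13
14,14
10,9,9

8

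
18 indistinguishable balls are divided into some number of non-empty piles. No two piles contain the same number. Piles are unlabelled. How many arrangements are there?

46

A partial list (first 12 by largest part):
18
17, 1
16, 2
15, 3
15, 2, 1
14, 4
14, 3, 1
13, 5
13, 4, 1
13, 3, 2
12, 6
12, 5, 1
…and 34 more, for 46 total.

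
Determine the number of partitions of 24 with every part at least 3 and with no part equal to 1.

110

Counting exhaustively, 110 partitions satisfy the conditions.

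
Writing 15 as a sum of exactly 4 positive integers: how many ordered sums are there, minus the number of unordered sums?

337

Ordered (compositions into 4 parts): C(14,3) = 364.
Partitions of 15 into exactly 4 parts: 27.
Difference: 364 − 27 = 337.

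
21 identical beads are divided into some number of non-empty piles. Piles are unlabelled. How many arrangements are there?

792

There are 792 such partitions.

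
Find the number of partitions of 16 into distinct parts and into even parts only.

The partitions of 16 that satisfy the conditions:
16
14, 2
12, 4
10, 6
10, 4, 2
8, 6, 2

6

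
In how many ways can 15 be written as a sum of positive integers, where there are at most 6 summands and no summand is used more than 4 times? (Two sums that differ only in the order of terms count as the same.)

107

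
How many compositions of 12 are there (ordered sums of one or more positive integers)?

2048

The number of compositions of n is 2^(n−1); here 2^11 = 2048.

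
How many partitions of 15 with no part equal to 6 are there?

146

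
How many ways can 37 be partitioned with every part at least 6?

Counting exhaustively, 107 partitions satisfy the conditions.

107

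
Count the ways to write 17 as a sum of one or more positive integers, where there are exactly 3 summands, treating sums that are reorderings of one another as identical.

24

Listing the qualifying partitions of 17:
15,1,1
14,2,1
13,3,1
13,2,2
12,4,1
12,3,2
11,5,1
11,4,2
11,3,3
10,6,1
10,5,2
10,4,3
9,7,1
9,6,2
9,5,3
9,4,4
8,8,1
8,7,2
8,6,3
8,5,4
7,7,3
7,6,4
7,5,5
6,6,5
Counting gives 24.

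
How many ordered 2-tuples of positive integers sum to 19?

Place 1 bars in the 18 internal gaps of a row of 19 dots: C(18,1) = 18.

18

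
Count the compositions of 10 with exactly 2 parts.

9

Equivalently, choose which 1 of the 9 gaps become plus signs: C(9,1) = 9.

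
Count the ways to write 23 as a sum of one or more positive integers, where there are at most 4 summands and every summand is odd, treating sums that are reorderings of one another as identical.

15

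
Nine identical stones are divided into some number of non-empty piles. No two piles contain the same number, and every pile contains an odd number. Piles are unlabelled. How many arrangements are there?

2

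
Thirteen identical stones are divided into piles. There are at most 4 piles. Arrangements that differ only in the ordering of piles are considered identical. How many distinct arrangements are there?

39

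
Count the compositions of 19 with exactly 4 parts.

Equivalently, choose which 3 of the 18 gaps become plus signs: C(18,3) = 816.

816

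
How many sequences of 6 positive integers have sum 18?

6188

By stars and bars with positive parts, the count is C(17,5) = 6188.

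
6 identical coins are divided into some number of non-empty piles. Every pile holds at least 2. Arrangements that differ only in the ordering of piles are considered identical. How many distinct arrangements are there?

4

Listing the qualifying partitions of 6:
6
4,2
3,3
2,2,2
Counting gives 4.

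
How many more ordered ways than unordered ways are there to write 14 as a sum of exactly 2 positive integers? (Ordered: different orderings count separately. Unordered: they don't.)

6

Ordered (compositions into 2 parts): C(13,1) = 13.
Unordered (partitions into 2 parts): 7.
Difference: 13 − 7 = 6.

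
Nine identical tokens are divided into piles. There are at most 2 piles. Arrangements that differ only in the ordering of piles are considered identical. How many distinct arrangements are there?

5

The partitions of 9 that satisfy the conditions:
9
8,1
7,2
6,3
5,4
Counting gives 5.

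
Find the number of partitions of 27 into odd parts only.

192

Counting exhaustively, 192 partitions satisfy the conditions.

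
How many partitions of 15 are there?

A full systematic count gives 176.

176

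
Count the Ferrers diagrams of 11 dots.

56

A partial list (first 12 by largest part):
11
1, 10
2, 9
1, 1, 9
3, 8
1, 2, 8
1, 1, 1, 8
4, 7
1, 3, 7
2, 2, 7
1, 1, 2, 7
1, 1, 1, 1, 7
…and 44 more, for 56 total.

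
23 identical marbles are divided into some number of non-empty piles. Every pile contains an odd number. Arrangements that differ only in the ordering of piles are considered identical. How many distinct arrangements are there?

104

Counting exhaustively, 104 partitions satisfy the conditions.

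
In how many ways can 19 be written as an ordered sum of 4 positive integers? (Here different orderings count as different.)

Place 3 bars in the 18 internal gaps of a row of 19 dots: C(18,3) = 816.

816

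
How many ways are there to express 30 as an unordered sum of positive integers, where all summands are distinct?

296

There are 296 such partitions.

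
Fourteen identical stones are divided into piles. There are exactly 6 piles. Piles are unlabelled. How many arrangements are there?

20

They are:
1,1,1,1,1,9
1,1,1,1,2,8
1,1,1,1,3,7
1,1,1,2,2,7
1,1,1,1,4,6
1,1,1,2,3,6
1,1,2,2,2,6
1,1,1,1,5,5
1,1,1,2,4,5
1,1,1,3,3,5
1,1,2,2,3,5
1,2,2,2,2,5
1,1,1,3,4,4
1,1,2,2,4,4
1,1,2,3,3,4
1,2,2,2,3,4
2,2,2,2,2,4
1,1,3,3,3,3
1,2,2,3,3,3
2,2,2,2,3,3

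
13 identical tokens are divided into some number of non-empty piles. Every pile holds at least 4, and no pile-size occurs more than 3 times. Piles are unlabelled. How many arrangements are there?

5

They are:
13
9, 4
8, 5
7, 6
5, 4, 4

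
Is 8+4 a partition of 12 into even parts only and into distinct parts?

Yes

The parts sum to 12, and the condition 'every summand is even' holds; the condition 'all summands are distinct' holds.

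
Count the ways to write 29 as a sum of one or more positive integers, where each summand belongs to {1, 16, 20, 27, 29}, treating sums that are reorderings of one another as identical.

5

They are:
29
27,1,1
20,1,1,1,1,1,1,1,1,1
16,1,1,1,1,1,1,1,1,1,1,1,1,1
1,1,1,1,1,1,1,1,1,1,1,1,1,1,1,1,1,1,1,1,1,1,1,1,1,1,1,1,1
Counting gives 5.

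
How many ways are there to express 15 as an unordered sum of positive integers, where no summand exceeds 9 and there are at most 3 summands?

They are:
9, 6
9, 5, 1
9, 4, 2
9, 3, 3
8, 7
8, 6, 1
8, 5, 2
8, 4, 3
7, 7, 1
7, 6, 2
7, 5, 3
7, 4, 4
6, 6, 3
6, 5, 4
5, 5, 5
Counting gives 15.

15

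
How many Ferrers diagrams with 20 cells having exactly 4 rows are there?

There are too many to list fully; the first 12 (by largest part) are:
17, 1, 1, 1
16, 2, 1, 1
15, 3, 1, 1
15, 2, 2, 1
14, 4, 1, 1
14, 3, 2, 1
14, 2, 2, 2
13, 5, 1, 1
13, 4, 2, 1
13, 3, 3, 1
13, 3, 2, 2
12, 6, 1, 1
…and 52 more, for 64 total.

64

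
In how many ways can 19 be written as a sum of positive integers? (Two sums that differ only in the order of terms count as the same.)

490

A full systematic count gives 490.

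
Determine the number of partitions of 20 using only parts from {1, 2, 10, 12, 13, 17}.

There are too many to list fully; the first 12 (by largest part) are:
1,2,17
1,1,1,17
1,2,2,2,13
1,1,1,2,2,13
1,1,1,1,1,2,13
1,1,1,1,1,1,1,13
2,2,2,2,12
1,1,2,2,2,12
1,1,1,1,2,2,12
1,1,1,1,1,1,2,12
1,1,1,1,1,1,1,1,12
10,10
…and 17 more, for 29 total.

29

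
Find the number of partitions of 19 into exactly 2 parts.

The partitions of 19 that satisfy the conditions:
18,1
17,2
16,3
15,4
14,5
13,6
12,7
11,8
10,9

9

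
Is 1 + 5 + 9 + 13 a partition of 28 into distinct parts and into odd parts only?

Yes

The parts sum to 28, and the condition 'all summands are distinct' holds; the condition 'every summand is odd' holds.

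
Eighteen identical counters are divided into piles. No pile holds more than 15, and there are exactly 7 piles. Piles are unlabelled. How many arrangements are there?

There are too many to list fully; the first 12 (by largest part) are:
1, 1, 1, 1, 1, 1, 12
1, 1, 1, 1, 1, 2, 11
1, 1, 1, 1, 1, 3, 10
1, 1, 1, 1, 2, 2, 10
1, 1, 1, 1, 1, 4, 9
1, 1, 1, 1, 2, 3, 9
1, 1, 1, 2, 2, 2, 9
1, 1, 1, 1, 1, 5, 8
1, 1, 1, 1, 2, 4, 8
1, 1, 1, 1, 3, 3, 8
1, 1, 1, 2, 2, 3, 8
1, 1, 2, 2, 2, 2, 8
…and 37 more, for 49 total.

49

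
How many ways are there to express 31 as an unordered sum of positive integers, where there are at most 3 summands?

96

Direct enumeration gives 96 partitions.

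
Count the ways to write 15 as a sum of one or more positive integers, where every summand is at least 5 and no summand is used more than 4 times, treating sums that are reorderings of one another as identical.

5

Listing the qualifying partitions of 15:
15
10, 5
9, 6
8, 7
5, 5, 5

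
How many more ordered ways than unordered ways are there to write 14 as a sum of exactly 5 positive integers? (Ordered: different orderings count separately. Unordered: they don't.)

692

Ordered (compositions into 5 parts): C(13,4) = 715.
Unordered (partitions into 5 parts): 23.
Difference: 715 − 23 = 692.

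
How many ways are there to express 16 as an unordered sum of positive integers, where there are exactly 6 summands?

35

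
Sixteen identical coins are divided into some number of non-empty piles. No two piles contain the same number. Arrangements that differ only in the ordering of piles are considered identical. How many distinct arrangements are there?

32

There are too many to list fully; the first 12 (by largest part) are:
16
15 + 1
14 + 2
13 + 3
13 + 2 + 1
12 + 4
12 + 3 + 1
11 + 5
11 + 4 + 1
11 + 3 + 2
10 + 6
10 + 5 + 1
…and 20 more, for 32 total.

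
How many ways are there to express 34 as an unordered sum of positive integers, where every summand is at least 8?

A partial list (first 12 by largest part):
34
8, 26
9, 25
10, 24
11, 23
12, 22
13, 21
14, 20
15, 19
16, 18
8, 8, 18
17, 17
…and 15 more, for 27 total.

27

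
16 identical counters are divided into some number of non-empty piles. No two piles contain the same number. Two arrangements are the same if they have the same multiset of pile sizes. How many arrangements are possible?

There are too many to list fully; the first 12 (by largest part) are:
16
15+1
14+2
13+3
13+2+1
12+4
12+3+1
11+5
11+4+1
11+3+2
10+6
10+5+1
…and 20 more, for 32 total.

32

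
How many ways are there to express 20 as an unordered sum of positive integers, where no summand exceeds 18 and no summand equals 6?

490

Systematic enumeration (by largest part, then next-largest, …) yields 490.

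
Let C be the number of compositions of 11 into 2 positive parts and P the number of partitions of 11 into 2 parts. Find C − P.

5

Ordered (compositions into 2 parts): C(10,1) = 10.
Partitions of 11 into exactly 2 parts: 5.
Difference: 10 − 5 = 5.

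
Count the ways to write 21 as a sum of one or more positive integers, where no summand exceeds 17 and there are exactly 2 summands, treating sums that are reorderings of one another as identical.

7

Listing the qualifying partitions of 21:
17,4
16,5
15,6
14,7
13,8
12,9
11,10
Counting gives 7.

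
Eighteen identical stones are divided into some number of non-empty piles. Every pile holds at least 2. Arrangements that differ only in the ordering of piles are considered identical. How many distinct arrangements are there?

Systematic enumeration (by largest part, then next-largest, …) yields 88.

88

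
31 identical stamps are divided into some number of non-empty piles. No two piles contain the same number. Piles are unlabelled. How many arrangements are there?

340

Direct enumeration gives 340 partitions.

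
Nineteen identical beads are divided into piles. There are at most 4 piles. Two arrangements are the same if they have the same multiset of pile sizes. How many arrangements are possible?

94

Counting exhaustively, 94 partitions satisfy the conditions.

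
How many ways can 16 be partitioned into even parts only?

22

They are:
16
14,2
12,4
12,2,2
10,6
10,4,2
10,2,2,2
8,8
8,6,2
8,4,4
8,4,2,2
8,2,2,2,2
6,6,4
6,6,2,2
6,4,4,2
6,4,2,2,2
6,2,2,2,2,2
4,4,4,4
4,4,4,2,2
4,4,2,2,2,2
4,2,2,2,2,2,2
2,2,2,2,2,2,2,2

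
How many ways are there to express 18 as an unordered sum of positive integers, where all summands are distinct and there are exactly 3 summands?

They are:
15 + 2 + 1
14 + 3 + 1
13 + 4 + 1
13 + 3 + 2
12 + 5 + 1
12 + 4 + 2
11 + 6 + 1
11 + 5 + 2
11 + 4 + 3
10 + 7 + 1
10 + 6 + 2
10 + 5 + 3
9 + 8 + 1
9 + 7 + 2
9 + 6 + 3
9 + 5 + 4
8 + 7 + 3
8 + 6 + 4
7 + 6 + 5

19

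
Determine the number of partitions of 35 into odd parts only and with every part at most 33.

584

Systematic enumeration (by largest part, then next-largest, …) yields 584.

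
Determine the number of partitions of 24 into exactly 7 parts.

201

A full systematic count gives 201.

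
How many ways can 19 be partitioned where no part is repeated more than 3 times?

There are 258 such partitions.

258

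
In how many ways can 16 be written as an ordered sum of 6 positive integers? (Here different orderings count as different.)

3003

Place 5 bars in the 15 internal gaps of a row of 16 dots: C(15,5) = 3003.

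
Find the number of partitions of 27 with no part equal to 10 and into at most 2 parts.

13

Listing the qualifying partitions of 27:
27
26,1
25,2
24,3
23,4
22,5
21,6
20,7
19,8
18,9
16,11
15,12
14,13
Counting gives 13.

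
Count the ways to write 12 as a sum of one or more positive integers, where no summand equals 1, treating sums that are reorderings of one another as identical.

21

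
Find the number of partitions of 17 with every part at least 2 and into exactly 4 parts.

Enumerating:
11, 2, 2, 2
10, 3, 2, 2
9, 4, 2, 2
9, 3, 3, 2
8, 5, 2, 2
8, 4, 3, 2
8, 3, 3, 3
7, 6, 2, 2
7, 5, 3, 2
7, 4, 4, 2
7, 4, 3, 3
6, 6, 3, 2
6, 5, 4, 2
6, 5, 3, 3
6, 4, 4, 3
5, 5, 5, 2
5, 5, 4, 3
5, 4, 4, 4

18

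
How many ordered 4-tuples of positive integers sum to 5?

A composition of 5 into 4 positive parts is chosen by placing 3 dividers among the 4 gaps between 5 units: C(4,3) = 4.

4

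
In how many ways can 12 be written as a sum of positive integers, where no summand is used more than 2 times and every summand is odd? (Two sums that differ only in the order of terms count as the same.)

The partitions of 12 that satisfy the conditions:
11 + 1
9 + 3
7 + 5
7 + 3 + 1 + 1
5 + 5 + 1 + 1
5 + 3 + 3 + 1
Counting gives 6.

6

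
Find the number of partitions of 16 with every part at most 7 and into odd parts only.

The partitions of 16 that satisfy the conditions:
1+1+7+7
1+3+5+7
1+1+1+1+5+7
3+3+3+7
1+1+1+3+3+7
1+1+1+1+1+1+3+7
1+1+1+1+1+1+1+1+1+7
1+5+5+5
3+3+5+5
1+1+1+3+5+5
1+1+1+1+1+1+5+5
1+1+3+3+3+5
1+1+1+1+1+3+3+5
1+1+1+1+1+1+1+1+3+5
1+1+1+1+1+1+1+1+1+1+1+5
1+3+3+3+3+3
1+1+1+1+3+3+3+3
1+1+1+1+1+1+1+3+3+3
1+1+1+1+1+1+1+1+1+1+3+3
1+1+1+1+1+1+1+1+1+1+1+1+1+3
1+1+1+1+1+1+1+1+1+1+1+1+1+1+1+1
That's 21 in total.

21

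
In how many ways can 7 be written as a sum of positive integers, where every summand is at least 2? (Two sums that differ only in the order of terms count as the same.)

4

They are:
7
2, 5
3, 4
2, 2, 3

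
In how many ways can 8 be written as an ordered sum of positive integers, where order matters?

128

The number of compositions of n is 2^(n−1); here 2^7 = 128.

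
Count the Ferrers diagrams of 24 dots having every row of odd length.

122

Systematic enumeration (by largest part, then next-largest, …) yields 122.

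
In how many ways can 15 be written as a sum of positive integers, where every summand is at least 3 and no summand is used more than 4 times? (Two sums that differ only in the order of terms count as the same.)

16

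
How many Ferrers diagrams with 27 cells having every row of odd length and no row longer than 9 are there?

102

Direct enumeration gives 102 partitions.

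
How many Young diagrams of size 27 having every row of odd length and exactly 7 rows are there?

A partial list (first 12 by largest part):
21,1,1,1,1,1,1
19,3,1,1,1,1,1
17,5,1,1,1,1,1
17,3,3,1,1,1,1
15,7,1,1,1,1,1
15,5,3,1,1,1,1
15,3,3,3,1,1,1
13,9,1,1,1,1,1
13,7,3,1,1,1,1
13,5,5,1,1,1,1
13,5,3,3,1,1,1
13,3,3,3,3,1,1
…and 26 more, for 38 total.

38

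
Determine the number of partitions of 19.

490

Direct enumeration gives 490 partitions.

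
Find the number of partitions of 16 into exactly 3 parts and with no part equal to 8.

17

The partitions of 16 that satisfy the conditions:
14,1,1
13,2,1
12,3,1
12,2,2
11,4,1
11,3,2
10,5,1
10,4,2
10,3,3
9,6,1
9,5,2
9,4,3
7,7,2
7,6,3
7,5,4
6,6,4
6,5,5
Counting gives 17.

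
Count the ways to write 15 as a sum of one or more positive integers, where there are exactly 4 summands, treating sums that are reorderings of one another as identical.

27

There are too many to list fully; the first 12 (by largest part) are:
1 + 1 + 1 + 12
1 + 1 + 2 + 11
1 + 1 + 3 + 10
1 + 2 + 2 + 10
1 + 1 + 4 + 9
1 + 2 + 3 + 9
2 + 2 + 2 + 9
1 + 1 + 5 + 8
1 + 2 + 4 + 8
1 + 3 + 3 + 8
2 + 2 + 3 + 8
1 + 1 + 6 + 7
…and 15 more, for 27 total.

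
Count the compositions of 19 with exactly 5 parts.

Equivalently, choose which 4 of the 18 gaps become plus signs: C(18,4) = 3060.

3060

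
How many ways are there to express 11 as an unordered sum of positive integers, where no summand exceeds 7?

49

There are too many to list fully; the first 12 (by largest part) are:
7,4
7,3,1
7,2,2
7,2,1,1
7,1,1,1,1
6,5
6,4,1
6,3,2
6,3,1,1
6,2,2,1
6,2,1,1,1
6,1,1,1,1,1
…and 37 more, for 49 total.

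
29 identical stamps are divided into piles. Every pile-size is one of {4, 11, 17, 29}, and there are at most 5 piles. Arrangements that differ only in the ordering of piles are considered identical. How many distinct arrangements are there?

They are:
29
17 + 4 + 4 + 4
That's 2 in total.

2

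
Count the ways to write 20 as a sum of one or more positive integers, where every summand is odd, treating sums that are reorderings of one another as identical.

64

A partial list (first 12 by largest part):
19 + 1
17 + 3
17 + 1 + 1 + 1
15 + 5
15 + 3 + 1 + 1
15 + 1 + 1 + 1 + 1 + 1
13 + 7
13 + 5 + 1 + 1
13 + 3 + 3 + 1
13 + 3 + 1 + 1 + 1 + 1
13 + 1 + 1 + 1 + 1 + 1 + 1 + 1
11 + 9
…and 52 more, for 64 total.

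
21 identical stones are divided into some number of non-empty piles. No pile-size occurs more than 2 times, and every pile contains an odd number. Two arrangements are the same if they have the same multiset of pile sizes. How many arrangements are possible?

The partitions of 21 that satisfy the conditions:
21
19, 1, 1
17, 3, 1
15, 5, 1
15, 3, 3
13, 7, 1
13, 5, 3
13, 3, 3, 1, 1
11, 9, 1
11, 7, 3
11, 5, 5
11, 5, 3, 1, 1
9, 9, 3
9, 7, 5
9, 7, 3, 1, 1
9, 5, 5, 1, 1
9, 5, 3, 3, 1
7, 7, 5, 1, 1
7, 7, 3, 3, 1
7, 5, 5, 3, 1

20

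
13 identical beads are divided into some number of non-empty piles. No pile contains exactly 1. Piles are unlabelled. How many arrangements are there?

Listing the qualifying partitions of 13:
13
11, 2
10, 3
9, 4
9, 2, 2
8, 5
8, 3, 2
7, 6
7, 4, 2
7, 3, 3
7, 2, 2, 2
6, 5, 2
6, 4, 3
6, 3, 2, 2
5, 5, 3
5, 4, 4
5, 4, 2, 2
5, 3, 3, 2
5, 2, 2, 2, 2
4, 4, 3, 2
4, 3, 3, 3
4, 3, 2, 2, 2
3, 3, 3, 2, 2
3, 2, 2, 2, 2, 2

24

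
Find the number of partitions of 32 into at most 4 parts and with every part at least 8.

The partitions of 32 that satisfy the conditions:
32
24, 8
23, 9
22, 10
21, 11
20, 12
19, 13
18, 14
17, 15
16, 16
16, 8, 8
15, 9, 8
14, 10, 8
14, 9, 9
13, 11, 8
13, 10, 9
12, 12, 8
12, 11, 9
12, 10, 10
11, 11, 10
8, 8, 8, 8
That's 21 in total.

21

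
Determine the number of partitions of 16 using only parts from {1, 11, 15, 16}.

4

They are:
16
15 + 1
11 + 1 + 1 + 1 + 1 + 1
1 + 1 + 1 + 1 + 1 + 1 + 1 + 1 + 1 + 1 + 1 + 1 + 1 + 1 + 1 + 1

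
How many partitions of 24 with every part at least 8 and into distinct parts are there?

5

Listing the qualifying partitions of 24:
24
16+8
15+9
14+10
13+11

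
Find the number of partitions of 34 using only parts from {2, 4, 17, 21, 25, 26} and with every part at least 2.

13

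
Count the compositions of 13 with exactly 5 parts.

A composition of 13 into 5 positive parts is chosen by placing 4 dividers among the 12 gaps between 13 units: C(12,4) = 495.

495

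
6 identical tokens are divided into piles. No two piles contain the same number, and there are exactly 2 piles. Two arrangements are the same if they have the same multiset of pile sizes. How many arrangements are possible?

Enumerating:
5 + 1
4 + 2
Counting gives 2.

2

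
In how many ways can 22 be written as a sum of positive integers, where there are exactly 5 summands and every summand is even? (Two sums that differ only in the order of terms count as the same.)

10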